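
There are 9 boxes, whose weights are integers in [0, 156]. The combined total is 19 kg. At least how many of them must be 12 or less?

8

Each value above 12 is at least 13, contributing at least 13 − 0 = 13 above the floor 0.
The sum exceeds the floor total 0 by 19, so at most ⌊19/13⌋ = 1 exceed 12, and at least 8 are ≤ 12.
Exactly 8 works: 8 values at 0 and 1 at 13 total 13; raise one of the low values by 6 (still ≤ 12) to hit 19.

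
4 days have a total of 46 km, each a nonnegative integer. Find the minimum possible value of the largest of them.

The average is 46/4 > 11, so not all 4 can be 11 or less; the largest is ≥ 12.
Achievable: 2 of them at 12 and 2 at 11 total 46.

12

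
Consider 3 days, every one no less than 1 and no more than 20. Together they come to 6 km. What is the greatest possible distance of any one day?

Maximizing one value means minimizing the remaining 2.
The other 2 contribute at least 2 × 1 = 2, leaving at most 6 − 2 = 4.
Since 4 ≤ 20, this is achievable: one at 4 and 2 at 1.

4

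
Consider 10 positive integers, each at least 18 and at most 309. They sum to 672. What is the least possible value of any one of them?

To make one integer as small as possible, make the other 9 as large as possible.
The other 9 can take up 9 × 309 = 2781 ≥ 672 − 18, so one integer can sit at its floor of 18.
Achievable: one at 18 and the other 9 totalling 654, which fits since 9 × 18 ≤ 654 ≤ 9 × 309.

18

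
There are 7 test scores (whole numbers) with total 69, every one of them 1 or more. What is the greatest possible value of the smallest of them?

9

If every one of the 7 were at least 10, the total would be at least 7 × 10 = 70 > 69.
Achievable: 1 of them at 9 and 6 at 10 total 69.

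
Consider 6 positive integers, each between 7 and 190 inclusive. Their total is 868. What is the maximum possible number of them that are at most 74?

2

Suppose k of them are at most 74. Those contribute at most 74 each and the rest at most 190 each.
So the total is at most 74k + 190(6 − k) = 1140 − 116k. This must still be ≥ 868, so k ≤ 2.
k = 2 is achieved by 2 values at 74 and 4 at 190, total 908; lower one of the 190's by 40 (still > 74) to reach 868.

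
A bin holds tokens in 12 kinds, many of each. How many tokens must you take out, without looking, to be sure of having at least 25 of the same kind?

289

In the worst case you draw 24 of each of the 12 kinds: 12 × 24 = 288.
One more forces 25 of some kind, so 288 + 1 = 289.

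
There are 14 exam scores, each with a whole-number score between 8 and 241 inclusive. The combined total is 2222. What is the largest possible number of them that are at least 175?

12

Suppose k of them are at least 175. Those contribute at least 175 each and the other 14 − k at least 8 each.
So the total is at least 175k + 8(14 − k) = 112 + 167k. This must be ≤ 2222, giving k ≤ 12.
k = 12 is achieved by 12 values at 175 and 2 at 8, total 2116; add 106 to one value (staying below 175) to reach 2222.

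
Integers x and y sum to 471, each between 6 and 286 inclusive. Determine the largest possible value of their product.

With x + y fixed, xy peaks when the two are closest together.
Taking x = 235 and y = 236 (both in [6, 286]) gives xy = 55460.

55460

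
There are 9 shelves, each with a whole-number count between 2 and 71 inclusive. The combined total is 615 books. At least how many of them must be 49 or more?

8

If only k of them are at least 49, the other 9 − k are at most 48, so the total is at most k·71 + (9 − k)·48.
This must reach 615, so k·71 + (9 − k)·48 ≥ 615, giving k ≥ 8.
Exactly 8 works: 8 values at 71 and 1 at 48 total 616; lower one of the high values by 1 (still ≥ 49) to hit 615.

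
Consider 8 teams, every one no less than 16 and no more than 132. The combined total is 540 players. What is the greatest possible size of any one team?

132

To make one team as large as possible, make the other 7 as small as possible.
The other 7 contribute at least 7 × 16 = 112, leaving at most 540 − 112 = 428.
But each team is capped at 132, so the maximum is 132.
Achievable: one at 132 and the other 7 totalling 408, which fits since 7 × 16 ≤ 408 ≤ 7 × 132.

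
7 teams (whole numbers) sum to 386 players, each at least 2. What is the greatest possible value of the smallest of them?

If every one of the 7 were at least 56, the total would be at least 7 × 56 = 392 > 386.
Achievable: 6 of them at 55 and 1 at 56 total 386.

55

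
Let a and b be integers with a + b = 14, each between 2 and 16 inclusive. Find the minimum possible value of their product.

ab = a(14 − a) is concave in a, so over [2, 12] it is minimized at an endpoint.
At the endpoint a = 2, b = 14 − 2 = 12, so ab = 2 × 12 = 24.

24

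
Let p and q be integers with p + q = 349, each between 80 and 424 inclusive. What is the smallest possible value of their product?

Since p + q is fixed, pushing one of them to its bound minimizes the product.
At the endpoint p = 80, q = 349 − 80 = 269, so pq = 80 × 269 = 21520.

21520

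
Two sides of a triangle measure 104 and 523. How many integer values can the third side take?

The triangle inequality gives |104 − 523| < c < 104 + 523, i.e. 419 < c < 627.
So c can be any integer from 420 to 626: 207 values.

207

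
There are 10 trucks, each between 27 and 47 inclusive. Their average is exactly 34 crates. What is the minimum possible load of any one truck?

27

Minimizing one value means maximizing the remaining 9.
The total is 10 × 34 = 340.
The other 9 can take up 9 × 47 = 423 ≥ 340 − 27, so one truck can sit at its floor of 27.
Achievable: one at 27 and the other 9 totalling 313, which fits since 9 × 27 ≤ 313 ≤ 9 × 47.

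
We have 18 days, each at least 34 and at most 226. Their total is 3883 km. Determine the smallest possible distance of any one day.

To make one day as small as possible, make the other 17 as large as possible.
The other 17 contribute at most 17 × 226 = 3842, leaving at least 3883 − 3842 = 41.
Since 41 ≥ 34, this is achievable: one at 41 and 17 at 226.

41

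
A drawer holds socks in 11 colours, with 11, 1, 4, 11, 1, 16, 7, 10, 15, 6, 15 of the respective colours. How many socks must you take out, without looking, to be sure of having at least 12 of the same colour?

In the worst case you take as many as possible of each colour without reaching 12: 11 + 1 + 4 + 11 + 1 + 11 + 7 + 10 + 11 + 6 + 11 = 84.
The next one must give 12 of some colour, so 84 + 1 = 85.

85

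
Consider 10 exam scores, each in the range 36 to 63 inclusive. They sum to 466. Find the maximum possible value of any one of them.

63

To make one score as large as possible, make the other 9 as small as possible.
The other 9 contribute at least 9 × 36 = 324, leaving at most 466 − 324 = 142.
But each score is capped at 63, so the maximum is 63.
Achievable: one at 63 and the other 9 totalling 403, which fits since 9 × 36 ≤ 403 ≤ 9 × 63.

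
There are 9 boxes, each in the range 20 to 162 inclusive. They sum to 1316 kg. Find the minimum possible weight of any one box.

20

Minimizing one value means maximizing the remaining 8.
The other 8 contribute at most 8 × 162 = 1296, leaving at least 1316 − 1296 = 20.
Since 20 ≥ 20, this is achievable: one at 20 and 8 at 162.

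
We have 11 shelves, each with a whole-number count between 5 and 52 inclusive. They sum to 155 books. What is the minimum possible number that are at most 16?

Let j be the number exceeding 16. Then the total is ≥ 17·j + 5·(11 − j) = 55 + 12j.
So 12j ≤ 100 and j ≤ 8; hence at least 11 − 8 = 3 are ≤ 16.
Exactly 3 works: 3 values at 5 and 8 at 17 total 151; raise one of the low values by 4 (still ≤ 16) to hit 155.

3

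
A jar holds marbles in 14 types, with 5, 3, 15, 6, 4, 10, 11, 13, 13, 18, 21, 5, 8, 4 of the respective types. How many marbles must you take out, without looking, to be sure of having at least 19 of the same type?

134

In the worst case you take as many as possible of each type without reaching 19: 5 + 3 + 15 + 6 + 4 + 10 + 11 + 13 + 13 + 18 + 18 + 5 + 8 + 4 = 133.
The next one must give 19 of some type, so 133 + 1 = 134.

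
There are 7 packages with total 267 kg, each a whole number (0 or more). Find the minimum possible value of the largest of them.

Some value must be at least ⌈267/7⌉ = 39, since 7 × 38 = 266 < 267.
Achievable: 1 of them at 39 and 6 at 38 total 267.

39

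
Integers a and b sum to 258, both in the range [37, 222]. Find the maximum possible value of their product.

16641

ab = a(258 − a) is maximized when a is as near 258/2 as the bounds allow.
Taking a = 129 and b = 129 (both in [37, 222]) gives ab = 16641.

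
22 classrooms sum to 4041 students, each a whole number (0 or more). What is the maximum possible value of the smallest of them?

183

The average is 4041/22 < 184, so some value is ≤ 183.
Equality holds with 7 values of 183 and 15 values of 184.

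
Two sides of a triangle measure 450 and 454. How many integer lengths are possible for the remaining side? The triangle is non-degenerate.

The triangle inequality gives |450 − 454| < c < 450 + 454, i.e. 4 < c < 904.
So c can be any integer from 5 to 903: 899 values.

899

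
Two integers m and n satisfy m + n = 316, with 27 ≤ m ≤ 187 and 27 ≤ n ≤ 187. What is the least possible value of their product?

24123

For a fixed sum, mn is smallest when m and n are as far apart as possible.
At the endpoint m = 129, n = 316 − 129 = 187, so mn = 129 × 187 = 24123.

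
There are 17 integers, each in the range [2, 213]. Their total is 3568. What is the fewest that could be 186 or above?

16

If only k of them are at least 186, the other 17 − k are at most 185, so the total is at most k·213 + (17 − k)·185.
This must reach 3568, so k·213 + (17 − k)·185 ≥ 3568, giving k ≥ 16.
Exactly 16 works: 16 values at 213 and 1 at 185 total 3593; lower one of the high values by 25 (still ≥ 186) to hit 3568.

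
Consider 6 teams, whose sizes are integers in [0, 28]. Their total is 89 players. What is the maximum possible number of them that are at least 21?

4

With k values at 21 or above and the rest at least 0, the sum is at least 0 + 21k.
Since the sum is 89, we need 21k ≤ 89, i.e. k ≤ 4.
k = 4 is achieved by 4 values at 21 and 2 at 0, total 84; add 5 to one value (staying below 21) to reach 89.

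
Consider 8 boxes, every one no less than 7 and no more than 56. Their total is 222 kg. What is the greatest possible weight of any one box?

To make one box as large as possible, make the other 7 as small as possible.
The other 7 contribute at least 7 × 7 = 49, leaving at most 222 − 49 = 173.
But each box is capped at 56, so the maximum is 56.
Achievable: one at 56 and the other 7 totalling 166, which fits since 7 × 7 ≤ 166 ≤ 7 × 56.

56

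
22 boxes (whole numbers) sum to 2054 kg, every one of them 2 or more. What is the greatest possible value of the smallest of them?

93

The average is 2054/22 < 94, so some value is ≤ 93.
Taking 14 copies of 93 and 8 copies of 94 gives exactly 2054, so 93 is attained.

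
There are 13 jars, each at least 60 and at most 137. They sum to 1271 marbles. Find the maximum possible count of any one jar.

To make one jar as large as possible, make the other 12 as small as possible.
The other 12 contribute at least 12 × 60 = 720, leaving at most 1271 − 720 = 551.
But each jar is capped at 137, so the maximum is 137.
Achievable: one at 137 and the other 12 totalling 1134, which fits since 12 × 60 ≤ 1134 ≤ 12 × 137.

137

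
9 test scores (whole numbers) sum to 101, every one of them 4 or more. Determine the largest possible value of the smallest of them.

11

The 9 values sum to 101, so their minimum is at most ⌊101/9⌋ = 11.
Equality holds with 7 values of 11 and 2 values of 12.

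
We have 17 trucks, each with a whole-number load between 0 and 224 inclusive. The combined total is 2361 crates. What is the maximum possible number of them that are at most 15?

6

Suppose k of them are at most 15. Those contribute at most 15 each and the rest at most 224 each.
So the total is at most 15k + 224(17 − k) = 3808 − 209k. This must still be ≥ 2361, so k ≤ 6.
k = 6 is achieved by 6 values at 15 and 11 at 224, total 2554; lower one of the 224's by 193 (still > 15) to reach 2361.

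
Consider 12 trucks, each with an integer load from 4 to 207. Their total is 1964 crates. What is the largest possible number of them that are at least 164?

If k of the values are ≥ 164, the total is ≥ 164k + 4(12 − k).
Setting 164k + 4(12 − k) ≤ 1964 gives 160k ≤ 1916, so k ≤ 11.
k = 11 is achieved by 11 values at 164 and 1 at 4, total 1808; add 156 to one value (staying below 164) to reach 1964.

11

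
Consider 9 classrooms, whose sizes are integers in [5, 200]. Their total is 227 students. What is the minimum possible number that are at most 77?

7

Each value above 77 is at least 78, contributing at least 78 − 5 = 73 above the floor 5.
The sum exceeds the floor total 45 by 182, so at most ⌊182/73⌋ = 2 exceed 77, and at least 7 are ≤ 77.
Exactly 7 works: 7 values at 5 and 2 at 78 total 191; raise one of the low values by 36 (still ≤ 77) to hit 227.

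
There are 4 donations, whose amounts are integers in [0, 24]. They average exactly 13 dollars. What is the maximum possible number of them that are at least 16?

The total is 4 × 13 = 52.
With k values at 16 or above and the rest at least 0, the sum is at least 0 + 16k.
Since the sum is 52, we need 16k ≤ 52, i.e. k ≤ 3.
k = 3 is achieved by 3 values at 16 and 1 at 0, total 48; add 4 to one value (staying below 16) to reach 52.

3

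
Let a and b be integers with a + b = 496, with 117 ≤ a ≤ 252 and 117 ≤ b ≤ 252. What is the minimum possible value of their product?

ab = a(496 − a) is concave in a, so over [244, 252] it is minimized at an endpoint.
The extreme feasible split is a = 244, b = 252, giving ab = 61488.

61488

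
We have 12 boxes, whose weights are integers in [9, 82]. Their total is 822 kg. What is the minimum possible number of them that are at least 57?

6

Each value short of 57 is at most 56, costing at least 82 − 56 = 26 against the maximum total of 984.
We can afford to lose at most 984 − 822 = 162, so at most ⌊162/26⌋ = 6 fall short, and at least 6 are ≥ 57.
Exactly 6 works: 6 values at 82 and 6 at 56 total 828; lower one of the high values by 6 (still ≥ 57) to hit 822.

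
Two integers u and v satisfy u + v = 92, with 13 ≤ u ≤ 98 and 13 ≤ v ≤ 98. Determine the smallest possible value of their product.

1027

Since u + v is fixed, pushing one of them to its bound minimizes the product.
The extreme feasible split is u = 13, v = 79, giving uv = 1027.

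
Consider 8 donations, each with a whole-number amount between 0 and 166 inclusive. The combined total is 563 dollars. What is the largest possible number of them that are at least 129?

4

If k of the values are ≥ 129, the total is ≥ 129k + 0(8 − k).
Setting 129k + 0(8 − k) ≤ 563 gives 129k ≤ 563, so k ≤ 4.
k = 4 is achieved by 4 values at 129 and 4 at 0, total 516; add 47 to one value (staying below 129) to reach 563.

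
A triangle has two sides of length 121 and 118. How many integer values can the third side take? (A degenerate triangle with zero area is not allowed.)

The triangle inequality gives |121 − 118| < c < 121 + 118, i.e. 3 < c < 239.
So c can be any integer from 4 to 238: 235 values.

235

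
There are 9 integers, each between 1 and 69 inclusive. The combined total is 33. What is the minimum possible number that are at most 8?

6

Let j be the number exceeding 8. Then the total is ≥ 9·j + 1·(9 − j) = 9 + 8j.
So 8j ≤ 24 and j ≤ 3; hence at least 9 − 3 = 6 are ≤ 8.
Exactly 6 works: 6 values at 1 and 3 at 9 total 33.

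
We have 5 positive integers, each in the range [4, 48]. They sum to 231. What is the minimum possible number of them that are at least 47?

1

If only k of them are at least 47, the other 5 − k are at most 46, so the total is at most k·48 + (5 − k)·46.
This must reach 231, so k·48 + (5 − k)·46 ≥ 231, giving k ≥ 1.
Exactly 1 works: 1 value at 48 and 4 at 46 total 232; lower one of the high values by 1 (still ≥ 47) to hit 231.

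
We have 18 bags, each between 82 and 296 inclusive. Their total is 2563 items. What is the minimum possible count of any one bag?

82

Minimizing one value means maximizing the remaining 17.
The other 17 can take up 17 × 296 = 5032 ≥ 2563 − 82, so one bag can sit at its floor of 82.
Achievable: one at 82 and the other 17 totalling 2481, which fits since 17 × 82 ≤ 2481 ≤ 17 × 296.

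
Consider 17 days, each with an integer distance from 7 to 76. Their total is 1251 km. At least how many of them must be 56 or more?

16

Each value short of 56 is at most 55, costing at least 76 − 55 = 21 against the maximum total of 1292.
We can afford to lose at most 1292 − 1251 = 41, so at most ⌊41/21⌋ = 1 fall short, and at least 16 are ≥ 56.
Exactly 16 works: 16 values at 76 and 1 at 55 total 1271; lower one of the high values by 20 (still ≥ 56) to hit 1251.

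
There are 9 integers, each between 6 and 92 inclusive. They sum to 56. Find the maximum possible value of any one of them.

To make one integer as large as possible, make the other 8 as small as possible.
The other 8 contribute at least 8 × 6 = 48, leaving at most 56 − 48 = 8.
Since 8 ≤ 92, this is achievable: one at 8 and 8 at 6.

8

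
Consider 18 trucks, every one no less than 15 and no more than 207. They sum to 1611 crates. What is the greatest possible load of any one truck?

207

Maximizing one value means minimizing the remaining 17.
The other 17 contribute at least 17 × 15 = 255, leaving at most 1611 − 255 = 1356.
But each truck is capped at 207, so the maximum is 207.
Achievable: one at 207 and the other 17 totalling 1404, which fits since 17 × 15 ≤ 1404 ≤ 17 × 207.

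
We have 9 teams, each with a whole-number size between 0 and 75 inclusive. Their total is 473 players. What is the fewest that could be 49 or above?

Each value short of 49 is at most 48, costing at least 75 − 48 = 27 against the maximum total of 675.
We can afford to lose at most 675 − 473 = 202, so at most ⌊202/27⌋ = 7 fall short, and at least 2 are ≥ 49.
Exactly 2 works: 2 values at 75 and 7 at 48 total 486; lower one of the high values by 13 (still ≥ 49) to hit 473.

2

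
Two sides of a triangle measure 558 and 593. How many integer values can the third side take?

1115

The triangle inequality gives |558 − 593| < c < 558 + 593, i.e. 35 < c < 1151.
So c can be any integer from 36 to 1150: 1115 values.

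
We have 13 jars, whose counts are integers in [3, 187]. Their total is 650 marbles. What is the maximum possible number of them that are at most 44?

Suppose k of them are at most 44. Those contribute at most 44 each and the rest at most 187 each.
So the total is at most 44k + 187(13 − k) = 2431 − 143k. This must still be ≥ 650, so k ≤ 12.
k = 12 is achieved by 12 values at 44 and 1 at 187, total 715; lower one of the 187's by 65 (still > 44) to reach 650.

12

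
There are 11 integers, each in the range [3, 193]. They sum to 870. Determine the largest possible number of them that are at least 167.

5

Suppose k of them are at least 167. Those contribute at least 167 each and the other 11 − k at least 3 each.
So the total is at least 167k + 3(11 − k) = 33 + 164k. This must be ≤ 870, giving k ≤ 5.
k = 5 is achieved by 5 values at 167 and 6 at 3, total 853; add 17 to one value (staying below 167) to reach 870.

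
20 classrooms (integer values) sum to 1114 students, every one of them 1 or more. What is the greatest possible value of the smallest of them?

The average is 1114/20 < 56, so some value is ≤ 55.
Achievable: 6 of them at 55 and 14 at 56 total 1114.

55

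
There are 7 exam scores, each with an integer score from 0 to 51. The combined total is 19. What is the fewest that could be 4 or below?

Each value above 4 is at least 5, contributing at least 5 − 0 = 5 above the floor 0.
The sum exceeds the floor total 0 by 19, so at most ⌊19/5⌋ = 3 exceed 4, and at least 4 are ≤ 4.
Exactly 4 works: 4 values at 0 and 3 at 5 total 15; raise one of the low values by 4 (still ≤ 4) to hit 19.

4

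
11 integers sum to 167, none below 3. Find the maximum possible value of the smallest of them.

15

The average is 167/11 < 16, so some value is ≤ 15.
Taking 9 copies of 15 and 2 copies of 16 gives exactly 167, so 15 is attained.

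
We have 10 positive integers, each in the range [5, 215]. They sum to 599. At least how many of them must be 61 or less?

1

Let j be the number exceeding 61. Then the total is ≥ 62·j + 5·(10 − j) = 50 + 57j.
So 57j ≤ 549 and j ≤ 9; hence at least 10 − 9 = 1 are ≤ 61.
Exactly 1 works: 1 value at 5 and 9 at 62 total 563; raise one of the low values by 36 (still ≤ 61) to hit 599.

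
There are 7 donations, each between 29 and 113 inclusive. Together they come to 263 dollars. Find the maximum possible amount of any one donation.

Maximizing one value means minimizing the remaining 6.
The other 6 contribute at least 6 × 29 = 174, leaving at most 263 − 174 = 89.
Since 89 ≤ 113, this is achievable: one at 89 and 6 at 29.

89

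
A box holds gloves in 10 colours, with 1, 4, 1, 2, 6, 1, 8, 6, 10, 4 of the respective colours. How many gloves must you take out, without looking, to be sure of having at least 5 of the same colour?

30

In the worst case you take as many as possible of each colour without reaching 5: 1 + 4 + 1 + 2 + 4 + 1 + 4 + 4 + 4 + 4 = 29.
The next one must give 5 of some colour, so 29 + 1 = 30.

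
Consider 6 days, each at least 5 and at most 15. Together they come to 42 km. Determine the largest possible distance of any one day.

15

Maximizing one value means minimizing the remaining 5.
The other 5 contribute at least 5 × 5 = 25, leaving at most 42 − 25 = 17.
But each day is capped at 15, so the maximum is 15.
Achievable: one at 15 and the other 5 totalling 27, which fits since 5 × 5 ≤ 27 ≤ 5 × 15.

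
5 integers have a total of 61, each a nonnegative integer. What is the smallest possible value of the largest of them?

13

The 5 values sum to 61, so their maximum is at least ⌈61/5⌉ = 13.
Equality holds with 1 value of 13 and 4 values of 12.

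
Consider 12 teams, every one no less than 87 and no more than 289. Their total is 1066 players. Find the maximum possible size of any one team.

109

Maximizing one value means minimizing the remaining 11.
The other 11 contribute at least 11 × 87 = 957, leaving at most 1066 − 957 = 109.
Since 109 ≤ 289, this is achievable: one at 109 and 11 at 87.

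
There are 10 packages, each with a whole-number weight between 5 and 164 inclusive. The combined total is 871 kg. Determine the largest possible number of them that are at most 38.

6

Each value at 38 or below falls at least 164 − 38 = 126 short of the ceiling 164.
The ceiling total is 10 × 164 = 1640, and we need 871, so at most ⌊(1640 − 871)/126⌋ = 6 can be that low.
k = 6 is achieved by 6 values at 38 and 4 at 164, total 884; lower one of the 164's by 13 (still > 38) to reach 871.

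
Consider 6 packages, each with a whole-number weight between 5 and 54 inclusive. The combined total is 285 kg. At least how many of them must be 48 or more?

1

If only k of them are at least 48, the other 6 − k are at most 47, so the total is at most k·54 + (6 − k)·47.
This must reach 285, so k·54 + (6 − k)·47 ≥ 285, giving k ≥ 1.
Exactly 1 works: 1 value at 54 and 5 at 47 total 289; lower one of the high values by 4 (still ≥ 48) to hit 285.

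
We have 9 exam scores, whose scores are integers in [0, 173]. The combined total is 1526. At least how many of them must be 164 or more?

Each value short of 164 is at most 163, costing at least 173 − 163 = 10 against the maximum total of 1557.
We can afford to lose at most 1557 − 1526 = 31, so at most ⌊31/10⌋ = 3 fall short, and at least 6 are ≥ 164.
Exactly 6 works: 6 values at 173 and 3 at 163 total 1527; lower one of the high values by 1 (still ≥ 164) to hit 1526.

6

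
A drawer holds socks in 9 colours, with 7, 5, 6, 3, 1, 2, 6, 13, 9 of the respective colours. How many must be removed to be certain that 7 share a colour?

In the worst case you take as many as possible of each colour without reaching 7: 6 + 5 + 6 + 3 + 1 + 2 + 6 + 6 + 6 = 41.
The next one must give 7 of some colour, so 41 + 1 = 42.

42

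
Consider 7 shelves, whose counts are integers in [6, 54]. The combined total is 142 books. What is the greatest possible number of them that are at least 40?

2

If k of the values are ≥ 40, the total is ≥ 40k + 6(7 − k).
Setting 40k + 6(7 − k) ≤ 142 gives 34k ≤ 100, so k ≤ 2.
k = 2 is achieved by 2 values at 40 and 5 at 6, total 110; add 32 to one value (staying below 40) to reach 142.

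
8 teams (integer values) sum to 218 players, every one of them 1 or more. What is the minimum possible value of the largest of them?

Some value must be at least ⌈218/8⌉ = 28, since 8 × 27 = 216 < 218.
Taking 6 copies of 27 and 2 copies of 28 gives exactly 218, so 28 is attained.

28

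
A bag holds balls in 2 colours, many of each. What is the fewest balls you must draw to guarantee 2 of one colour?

You could draw 1 of every colour without reaching 2 of any — 2 in all.
One more forces 2 of some colour, so 2 + 1 = 3.

3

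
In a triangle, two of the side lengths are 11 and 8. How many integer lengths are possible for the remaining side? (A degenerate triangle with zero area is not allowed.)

15

The triangle inequality gives |11 − 8| < c < 11 + 8, i.e. 3 < c < 19.
So c can be any integer from 4 to 18: 15 values.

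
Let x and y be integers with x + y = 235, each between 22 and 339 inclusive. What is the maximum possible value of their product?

For a fixed sum, the product xy is largest when x and y are as close as possible.
Taking x = 117 and y = 118 (both in [22, 339]) gives xy = 13806.

13806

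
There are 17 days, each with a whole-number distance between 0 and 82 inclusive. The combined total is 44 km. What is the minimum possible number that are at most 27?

16

Each value above 27 is at least 28, contributing at least 28 − 0 = 28 above the floor 0.
The sum exceeds the floor total 0 by 44, so at most ⌊44/28⌋ = 1 exceed 27, and at least 16 are ≤ 27.
Exactly 16 works: 16 values at 0 and 1 at 28 total 28; raise one of the low values by 16 (still ≤ 27) to hit 44.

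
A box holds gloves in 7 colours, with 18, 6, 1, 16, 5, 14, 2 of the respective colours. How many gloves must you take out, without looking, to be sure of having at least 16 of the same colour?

In the worst case you take as many as possible of each colour without reaching 16: 15 + 6 + 1 + 15 + 5 + 14 + 2 = 58.
The next one must give 16 of some colour, so 58 + 1 = 59.

59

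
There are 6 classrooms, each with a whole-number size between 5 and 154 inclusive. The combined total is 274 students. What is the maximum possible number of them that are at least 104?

2

If k of the values are ≥ 104, the total is ≥ 104k + 5(6 − k).
Setting 104k + 5(6 − k) ≤ 274 gives 99k ≤ 244, so k ≤ 2.
k = 2 is achieved by 2 values at 104 and 4 at 5, total 228; add 46 to one value (staying below 104) to reach 274.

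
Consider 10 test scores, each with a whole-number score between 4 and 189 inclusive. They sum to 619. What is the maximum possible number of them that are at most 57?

9

Each value at 57 or below falls at least 189 − 57 = 132 short of the ceiling 189.
The ceiling total is 10 × 189 = 1890, and we need 619, so at most ⌊(1890 − 619)/132⌋ = 9 can be that low.
k = 9 is achieved by 9 values at 57 and 1 at 189, total 702; lower one of the 189's by 83 (still > 57) to reach 619.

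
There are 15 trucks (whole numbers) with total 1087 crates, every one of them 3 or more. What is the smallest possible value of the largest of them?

The average is 1087/15 > 72, so not all 15 can be 72 or less; the largest is ≥ 73.
Equality holds with 7 values of 73 and 8 values of 72.

73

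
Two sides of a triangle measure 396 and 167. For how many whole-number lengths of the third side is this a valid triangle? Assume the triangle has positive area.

The triangle inequality gives |396 − 167| < c < 396 + 167, i.e. 229 < c < 563.
So c can be any integer from 230 to 562: 333 values.

333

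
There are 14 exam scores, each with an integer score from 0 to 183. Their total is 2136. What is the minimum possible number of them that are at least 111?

9

If only k of them are at least 111, the other 14 − k are at most 110, so the total is at most k·183 + (14 − k)·110.
This must reach 2136, so k·183 + (14 − k)·110 ≥ 2136, giving k ≥ 9.
Exactly 9 works: 9 values at 183 and 5 at 110 total 2197; lower one of the high values by 61 (still ≥ 111) to hit 2136.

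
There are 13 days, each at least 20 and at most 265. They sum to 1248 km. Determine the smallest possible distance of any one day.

20

Minimizing one value means maximizing the remaining 12.
The other 12 can take up 12 × 265 = 3180 ≥ 1248 − 20, so one day can sit at its floor of 20.
Achievable: one at 20 and the other 12 totalling 1228, which fits since 12 × 20 ≤ 1228 ≤ 12 × 265.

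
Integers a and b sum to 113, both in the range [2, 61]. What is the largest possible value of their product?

With a + b fixed, ab peaks when the two are closest together.
Taking a = 56 and b = 57 (both in [2, 61]) gives ab = 3192.

3192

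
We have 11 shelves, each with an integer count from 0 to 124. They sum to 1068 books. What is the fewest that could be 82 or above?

If only k of them are at least 82, the other 11 − k are at most 81, so the total is at most k·124 + (11 − k)·81.
This must reach 1068, so k·124 + (11 − k)·81 ≥ 1068, giving k ≥ 5.
Exactly 5 works: 5 values at 124 and 6 at 81 total 1106; lower one of the high values by 38 (still ≥ 82) to hit 1068.

5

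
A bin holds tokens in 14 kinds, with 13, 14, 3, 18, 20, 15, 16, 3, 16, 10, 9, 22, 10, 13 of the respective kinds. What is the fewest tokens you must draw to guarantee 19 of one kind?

In the worst case you take as many as possible of each kind without reaching 19: 13 + 14 + 3 + 18 + 18 + 15 + 16 + 3 + 16 + 10 + 9 + 18 + 10 + 13 = 176.
The next one must give 19 of some kind, so 176 + 1 = 177.

177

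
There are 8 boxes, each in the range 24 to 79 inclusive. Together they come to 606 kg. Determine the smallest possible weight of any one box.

53

Minimizing one value means maximizing the remaining 7.
The other 7 contribute at most 7 × 79 = 553, leaving at least 606 − 553 = 53.
Since 53 ≥ 24, this is achievable: one at 53 and 7 at 79.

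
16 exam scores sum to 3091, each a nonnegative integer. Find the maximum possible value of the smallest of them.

193

The average is 3091/16 < 194, so some value is ≤ 193.
Achievable: 13 of them at 193 and 3 at 194 total 3091.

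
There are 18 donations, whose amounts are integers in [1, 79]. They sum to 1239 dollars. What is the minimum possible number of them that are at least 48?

13

If only k of them are at least 48, the other 18 − k are at most 47, so the total is at most k·79 + (18 − k)·47.
This must reach 1239, so k·79 + (18 − k)·47 ≥ 1239, giving k ≥ 13.
Exactly 13 works: 13 values at 79 and 5 at 47 total 1262; lower one of the high values by 23 (still ≥ 48) to hit 1239.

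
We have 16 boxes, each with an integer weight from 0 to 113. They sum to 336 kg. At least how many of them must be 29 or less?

5

Let j be the number exceeding 29. Then the total is ≥ 30·j + 0·(16 − j) = 0 + 30j.
So 30j ≤ 336 and j ≤ 11; hence at least 16 − 11 = 5 are ≤ 29.
Exactly 5 works: 5 values at 0 and 11 at 30 total 330; raise one of the low values by 6 (still ≤ 29) to hit 336.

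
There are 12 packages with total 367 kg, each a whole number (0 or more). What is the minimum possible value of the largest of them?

The average is 367/12 > 30, so not all 12 can be 30 or less; the largest is ≥ 31.
Equality holds with 7 values of 31 and 5 values of 30.

31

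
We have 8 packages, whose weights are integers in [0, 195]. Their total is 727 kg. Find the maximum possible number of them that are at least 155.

With k values at 155 or above and the rest at least 0, the sum is at least 0 + 155k.
Since the sum is 727, we need 155k ≤ 727, i.e. k ≤ 4.
k = 4 is achieved by 4 values at 155 and 4 at 0, total 620; add 107 to one value (staying below 155) to reach 727.

4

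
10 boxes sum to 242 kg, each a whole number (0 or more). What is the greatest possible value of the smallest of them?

24

The average is 242/10 < 25, so some value is ≤ 24.
Achievable: 8 of them at 24 and 2 at 25 total 242.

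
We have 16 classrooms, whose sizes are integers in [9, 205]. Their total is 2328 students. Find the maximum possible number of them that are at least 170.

Suppose k of them are at least 170. Those contribute at least 170 each and the other 16 − k at least 9 each.
So the total is at least 170k + 9(16 − k) = 144 + 161k. This must be ≤ 2328, giving k ≤ 13.
k = 13 is achieved by 13 values at 170 and 3 at 9, total 2237; add 91 to one value (staying below 170) to reach 2328.

13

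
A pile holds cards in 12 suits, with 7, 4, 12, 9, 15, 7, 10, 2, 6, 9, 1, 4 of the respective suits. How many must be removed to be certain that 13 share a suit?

84

In the worst case you take as many as possible of each suit without reaching 13: 7 + 4 + 12 + 9 + 12 + 7 + 10 + 2 + 6 + 9 + 1 + 4 = 83.
The next one must give 13 of some suit, so 83 + 1 = 84.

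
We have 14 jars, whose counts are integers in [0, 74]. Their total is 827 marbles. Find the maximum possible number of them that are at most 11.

Each value at 11 or below falls at least 74 − 11 = 63 short of the ceiling 74.
The ceiling total is 14 × 74 = 1036, and we need 827, so at most ⌊(1036 − 827)/63⌋ = 3 can be that low.
k = 3 is achieved by 3 values at 11 and 11 at 74, total 847; lower one of the 74's by 20 (still > 11) to reach 827.

3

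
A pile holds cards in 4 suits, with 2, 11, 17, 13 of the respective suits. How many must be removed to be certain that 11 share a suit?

In the worst case you take as many as possible of each suit without reaching 11: 2 + 10 + 10 + 10 = 32.
The next one must give 11 of some suit, so 32 + 1 = 33.

33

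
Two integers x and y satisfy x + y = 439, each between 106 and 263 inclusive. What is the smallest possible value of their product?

46288

Since x + y is fixed, pushing one of them to its bound minimizes the product.
The extreme feasible split is x = 176, y = 263, giving xy = 46288.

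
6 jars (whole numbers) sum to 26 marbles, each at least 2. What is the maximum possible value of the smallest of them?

4

The 6 values sum to 26, so their minimum is at most ⌊26/6⌋ = 4.
Equality holds with 4 values of 4 and 2 values of 5.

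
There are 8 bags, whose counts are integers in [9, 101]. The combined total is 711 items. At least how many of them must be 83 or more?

3

Each value short of 83 is at most 82, costing at least 101 − 82 = 19 against the maximum total of 808.
We can afford to lose at most 808 − 711 = 97, so at most ⌊97/19⌋ = 5 fall short, and at least 3 are ≥ 83.
Exactly 3 works: 3 values at 101 and 5 at 82 total 713; lower one of the high values by 2 (still ≥ 83) to hit 711.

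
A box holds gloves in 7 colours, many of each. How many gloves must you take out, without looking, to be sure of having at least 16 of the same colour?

You could draw 15 of every colour without reaching 16 of any — 105 in all.
One more forces 16 of some colour, so 105 + 1 = 106.

106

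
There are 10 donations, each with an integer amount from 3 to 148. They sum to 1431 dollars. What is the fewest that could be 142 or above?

Suppose at most 10 − j of them reach 142; then j values are ≤ 141 and the rest ≤ 148.
The total is then ≤ 141·j + 148·(10 − j) = 1480 − 7j. For this to be ≥ 1431 we need j ≤ 7, so at least 10 − 7 = 3 must reach 142.
Exactly 3 works: 3 values at 148 and 7 at 141 total 1431.

3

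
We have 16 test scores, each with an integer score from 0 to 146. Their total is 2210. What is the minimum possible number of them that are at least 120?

Suppose at most 16 − j of them reach 120; then j values are ≤ 119 and the rest ≤ 146.
The total is then ≤ 119·j + 146·(16 − j) = 2336 − 27j. For this to be ≥ 2210 we need j ≤ 4, so at least 16 − 4 = 12 must reach 120.
Exactly 12 works: 12 values at 146 and 4 at 119 total 2228; lower one of the high values by 18 (still ≥ 120) to hit 2210.

12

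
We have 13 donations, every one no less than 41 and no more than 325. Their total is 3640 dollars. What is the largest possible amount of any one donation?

To make one donation as large as possible, make the other 12 as small as possible.
The other 12 contribute at least 12 × 41 = 492, leaving at most 3640 − 492 = 3148.
But each donation is capped at 325, so the maximum is 325.
Achievable: one at 325 and the other 12 totalling 3315, which fits since 12 × 41 ≤ 3315 ≤ 12 × 325.

325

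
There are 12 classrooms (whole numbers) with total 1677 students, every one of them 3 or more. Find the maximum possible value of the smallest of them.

The 12 values sum to 1677, so their minimum is at most ⌊1677/12⌋ = 139.
Taking 3 copies of 139 and 9 copies of 140 gives exactly 1677, so 139 is attained.

139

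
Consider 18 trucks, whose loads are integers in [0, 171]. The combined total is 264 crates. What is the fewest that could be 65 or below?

Each value above 65 is at least 66, contributing at least 66 − 0 = 66 above the floor 0.
The sum exceeds the floor total 0 by 264, so at most ⌊264/66⌋ = 4 exceed 65, and at least 14 are ≤ 65.
Exactly 14 works: 14 values at 0 and 4 at 66 total 264.

14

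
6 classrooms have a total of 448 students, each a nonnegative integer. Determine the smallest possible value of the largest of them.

75

If every one of the 6 were at most 74, the total would be at most 6 × 74 = 444 < 448.
Equality holds with 4 values of 75 and 2 values of 74.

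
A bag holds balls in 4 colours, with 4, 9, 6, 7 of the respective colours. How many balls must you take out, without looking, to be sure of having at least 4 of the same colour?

In the worst case you take as many as possible of each colour without reaching 4: 3 + 3 + 3 + 3 = 12.
The next one must give 4 of some colour, so 12 + 1 = 13.

13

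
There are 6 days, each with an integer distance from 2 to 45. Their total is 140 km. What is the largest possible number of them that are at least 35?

Suppose k of them are at least 35. Those contribute at least 35 each and the other 6 − k at least 2 each.
So the total is at least 35k + 2(6 − k) = 12 + 33k. This must be ≤ 140, giving k ≤ 3.
k = 3 is achieved by 3 values at 35 and 3 at 2, total 111; add 29 to one value (staying below 35) to reach 140.

3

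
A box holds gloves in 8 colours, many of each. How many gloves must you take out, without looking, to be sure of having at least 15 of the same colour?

113

You could draw 14 of every colour without reaching 15 of any — 112 in all.
One more forces 15 of some colour, so 112 + 1 = 113.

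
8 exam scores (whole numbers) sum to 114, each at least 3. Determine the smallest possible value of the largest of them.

15

The average is 114/8 > 14, so not all 8 can be 14 or less; the largest is ≥ 15.
Achievable: 2 of them at 15 and 6 at 14 total 114.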